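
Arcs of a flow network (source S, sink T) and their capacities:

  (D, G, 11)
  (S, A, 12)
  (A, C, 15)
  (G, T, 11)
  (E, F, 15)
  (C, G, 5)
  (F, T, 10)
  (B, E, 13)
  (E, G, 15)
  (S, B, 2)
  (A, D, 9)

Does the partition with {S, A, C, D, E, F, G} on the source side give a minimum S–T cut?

No — its capacity is 23, but the minimum cut has capacity 13.

Given cut capacity: 2 + 10 + 11 = 23.
Augment S→A→C→G→T: bottleneck 5, flow now 5.
Augment S→A→D→G→T: bottleneck 6, flow now 11.
Augment S→B→E→F→T: bottleneck 2, flow now 13.
No augmenting path remains; maximum flow = 13.
In the residual graph, reachable from S: {S, A, C, D, G}.
Min-cut edges: S→B (2), G→T (11); capacity 2 + 11 = 13.
Cut capacity 23 exceeds the max flow 13, so it is not minimum.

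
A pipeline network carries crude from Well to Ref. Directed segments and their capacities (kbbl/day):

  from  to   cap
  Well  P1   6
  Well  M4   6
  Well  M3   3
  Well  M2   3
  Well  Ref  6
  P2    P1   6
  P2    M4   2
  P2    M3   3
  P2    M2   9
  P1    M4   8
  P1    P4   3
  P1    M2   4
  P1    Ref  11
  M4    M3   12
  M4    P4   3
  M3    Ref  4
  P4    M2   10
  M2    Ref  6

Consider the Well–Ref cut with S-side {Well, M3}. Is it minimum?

Given cut capacity: 6 + 6 + 3 + 6 + 4 = 25.
Augment Well→Ref: bottleneck 6, flow now 6.
Augment Well→P1→Ref: bottleneck 6, flow now 12.
Augment Well→M3→Ref: bottleneck 3, flow now 15.
Augment Well→M2→Ref: bottleneck 3, flow now 18.
Augment Well→M4→M3→Ref: bottleneck 1, flow now 19.
Augment Well→M4→P4→M2→Ref: bottleneck 3, flow now 22.
No augmenting path remains; maximum flow = 22.
In the residual graph, reachable from Well: {Well, M4, M3}.
Min-cut edges: Well→P1 (6), Well→M2 (3), Well→Ref (6), M4→P4 (3), M3→Ref (4); capacity 6 + 3 + 6 + 3 + 4 = 22.
Cut capacity 25 exceeds the max flow 22, so it is not minimum.

No — its capacity is 25, but the minimum cut has capacity 22.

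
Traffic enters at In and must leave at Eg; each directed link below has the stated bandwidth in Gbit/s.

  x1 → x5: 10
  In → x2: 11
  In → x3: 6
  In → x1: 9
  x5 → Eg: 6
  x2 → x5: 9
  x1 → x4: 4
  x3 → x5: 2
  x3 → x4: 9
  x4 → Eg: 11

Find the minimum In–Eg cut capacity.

16

Augment In→x1→x4→Eg: bottleneck 4, flow now 4.
Augment In→x1→x5→Eg: bottleneck 5, flow now 9.
Augment In→x2→x5→Eg: bottleneck 1, flow now 10.
Augment In→x3→x4→Eg: bottleneck 6, flow now 16.
No augmenting path remains; maximum flow = 16.
By max-flow min-cut, the minimum cut capacity equals the max flow.
In the residual graph, reachable from In: {In, x1, x2, x5}.
Min-cut edges: In→x3 (6), x1→x4 (4), x5→Eg (6); capacity 6 + 4 + 6 = 16.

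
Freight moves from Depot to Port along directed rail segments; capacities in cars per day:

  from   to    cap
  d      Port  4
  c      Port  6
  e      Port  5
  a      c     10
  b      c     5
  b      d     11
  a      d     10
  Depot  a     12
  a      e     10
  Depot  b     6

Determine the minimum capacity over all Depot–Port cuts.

15

Augment Depot→a→c→Port: bottleneck 6, flow now 6.
Augment Depot→a→d→Port: bottleneck 4, flow now 10.
Augment Depot→a→e→Port: bottleneck 2, flow now 12.
Augment Depot→b→c→a→e→Port: bottleneck 3, flow now 15. (uses reverse residual edge)
No augmenting path remains; maximum flow = 15.
By max-flow min-cut, the minimum cut capacity equals the max flow.
In the residual graph, reachable from Depot: {Depot, a, b, c, d, e}.
Min-cut edges: c→Port (6), d→Port (4), e→Port (5); capacity 6 + 4 + 5 = 15.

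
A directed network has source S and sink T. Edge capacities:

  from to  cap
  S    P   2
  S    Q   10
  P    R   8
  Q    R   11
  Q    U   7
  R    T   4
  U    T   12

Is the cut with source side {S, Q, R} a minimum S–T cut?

Given cut capacity: 2 + 7 + 4 = 13.
Augment S→P→R→T: bottleneck 2, flow now 2.
Augment S→Q→R→T: bottleneck 2, flow now 4.
Augment S→Q→U→T: bottleneck 7, flow now 11.
No augmenting path remains; maximum flow = 11.
In the residual graph, reachable from S: {S, P, Q, R}.
Min-cut edges: Q→U (7), R→T (4); capacity 7 + 4 = 11.
Cut capacity 13 exceeds the max flow 11, so it is not minimum.

No — its capacity is 13, but the minimum cut has capacity 11.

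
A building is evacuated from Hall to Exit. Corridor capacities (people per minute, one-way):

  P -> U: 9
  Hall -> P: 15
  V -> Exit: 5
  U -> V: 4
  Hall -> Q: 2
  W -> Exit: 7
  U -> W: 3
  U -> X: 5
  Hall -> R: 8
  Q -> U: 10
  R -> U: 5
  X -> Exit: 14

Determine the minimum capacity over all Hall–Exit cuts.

Augment Hall→P→U→V→Exit: bottleneck 4, flow now 4.
Augment Hall→P→U→W→Exit: bottleneck 3, flow now 7.
Augment Hall→P→U→X→Exit: bottleneck 2, flow now 9.
Augment Hall→Q→U→X→Exit: bottleneck 2, flow now 11.
Augment Hall→R→U→X→Exit: bottleneck 1, flow now 12.
No augmenting path remains; maximum flow = 12.
By max-flow min-cut, the minimum cut capacity equals the max flow.
In the residual graph, reachable from Hall: {Hall, P, Q, R, U}.
Min-cut edges: U→V (4), U→W (3), U→X (5); capacity 4 + 3 + 5 = 12.

12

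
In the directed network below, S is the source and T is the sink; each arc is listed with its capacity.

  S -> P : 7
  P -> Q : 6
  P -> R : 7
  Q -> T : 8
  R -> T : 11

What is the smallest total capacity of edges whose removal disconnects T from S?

Augment S→P→Q→T: bottleneck 6, flow now 6.
Augment S→P→R→T: bottleneck 1, flow now 7.
No augmenting path remains; maximum flow = 7.
By max-flow min-cut, the minimum cut capacity equals the max flow.
In the residual graph, reachable from S: {S}.
Min-cut edges: S→P (7); capacity 7 = 7.

7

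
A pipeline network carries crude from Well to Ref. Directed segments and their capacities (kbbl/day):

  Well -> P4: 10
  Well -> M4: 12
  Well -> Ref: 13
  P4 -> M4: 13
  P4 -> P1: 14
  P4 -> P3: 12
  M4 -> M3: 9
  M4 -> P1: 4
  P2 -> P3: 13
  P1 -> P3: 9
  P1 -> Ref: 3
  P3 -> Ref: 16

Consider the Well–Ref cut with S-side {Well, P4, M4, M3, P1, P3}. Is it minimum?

No — its capacity is 32, but the minimum cut has capacity 27.

Given cut capacity: 13 + 3 + 16 = 32.
Augment Well→Ref: bottleneck 13, flow now 13.
Augment Well→P4→P1→Ref: bottleneck 3, flow now 16.
Augment Well→P4→P3→Ref: bottleneck 7, flow now 23.
Augment Well→M4→P1→P3→Ref: bottleneck 4, flow now 27.
No augmenting path remains; maximum flow = 27.
In the residual graph, reachable from Well: {Well, M4, M3}.
Min-cut edges: Well→P4 (10), Well→Ref (13), M4→P1 (4); capacity 10 + 13 + 4 = 27.
Cut capacity 32 exceeds the max flow 27, so it is not minimum.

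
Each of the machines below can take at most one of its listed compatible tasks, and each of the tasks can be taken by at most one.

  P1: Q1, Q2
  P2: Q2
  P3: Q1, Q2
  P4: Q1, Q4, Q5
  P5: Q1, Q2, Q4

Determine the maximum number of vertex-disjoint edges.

Unit-capacity flow: source→left, listed edges, right→sink; max matching = max flow.
Augmenting path P1→Q1 (+1); matched 1.
Augmenting path P2→Q2 (+1); matched 2.
Augmenting path P4→Q4 (+1); matched 3.
Augmenting path P5→Q4→P4→Q5 (+1); matched 4.
No augmenting path remains; maximum matching = 4.
König certificate: {P4, P5, Q1, Q2} is a vertex cover of size 4 (every listed pair touches it), so no matching can be larger.

4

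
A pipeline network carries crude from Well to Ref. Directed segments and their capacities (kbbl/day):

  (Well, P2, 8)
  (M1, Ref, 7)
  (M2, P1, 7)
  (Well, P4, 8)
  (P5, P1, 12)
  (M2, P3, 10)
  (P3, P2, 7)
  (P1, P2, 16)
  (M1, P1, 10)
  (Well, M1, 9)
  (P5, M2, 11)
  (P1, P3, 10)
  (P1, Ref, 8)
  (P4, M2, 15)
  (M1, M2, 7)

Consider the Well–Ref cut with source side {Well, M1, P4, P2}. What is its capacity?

Edges leaving {Well, M1, P4, P2}: M1→M2 (7), M1→P1 (10), M1→Ref (7), P4→M2 (15).
Cut capacity = 7 + 10 + 7 + 15 = 39.

39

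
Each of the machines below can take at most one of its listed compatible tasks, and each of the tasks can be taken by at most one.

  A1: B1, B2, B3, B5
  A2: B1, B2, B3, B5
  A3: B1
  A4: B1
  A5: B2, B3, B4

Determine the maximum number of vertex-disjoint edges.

Unit-capacity flow: source→left, listed edges, right→sink; max matching = max flow.
Augmenting path A1→B1 (+1); matched 1.
Augmenting path A2→B2 (+1); matched 2.
Augmenting path A5→B3 (+1); matched 3.
Augmenting path A3→B1→A1→B5 (+1); matched 4.
No augmenting path remains; maximum matching = 4.
König certificate: {A1, A2, A5, B1} is a vertex cover of size 4 (every listed pair touches it), so no matching can be larger.

4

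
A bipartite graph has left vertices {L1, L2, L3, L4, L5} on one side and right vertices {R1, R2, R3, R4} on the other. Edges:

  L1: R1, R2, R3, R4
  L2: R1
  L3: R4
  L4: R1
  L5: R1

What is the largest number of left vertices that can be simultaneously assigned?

3

Unit-capacity flow: source→left, listed edges, right→sink; max matching = max flow.
Augmenting path L1→R1 (+1); matched 1.
Augmenting path L3→R4 (+1); matched 2.
Augmenting path L2→R1→L1→R2 (+1); matched 3.
No augmenting path remains; maximum matching = 3.
König certificate: {L1, L3, R1} is a vertex cover of size 3 (every listed pair touches it), so no matching can be larger.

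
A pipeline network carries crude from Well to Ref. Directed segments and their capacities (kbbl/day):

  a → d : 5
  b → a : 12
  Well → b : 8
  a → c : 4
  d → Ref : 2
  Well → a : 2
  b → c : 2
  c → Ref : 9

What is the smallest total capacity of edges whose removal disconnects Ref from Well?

Augment Well→a→c→Ref: bottleneck 2, flow now 2.
Augment Well→b→c→Ref: bottleneck 2, flow now 4.
Augment Well→b→a→c→Ref: bottleneck 2, flow now 6.
Augment Well→b→a→d→Ref: bottleneck 2, flow now 8.
No augmenting path remains; maximum flow = 8.
By max-flow min-cut, the minimum cut capacity equals the max flow.
In the residual graph, reachable from Well: {Well, a, b, d}.
Min-cut edges: a→c (4), b→c (2), d→Ref (2); capacity 4 + 2 + 2 = 8.

8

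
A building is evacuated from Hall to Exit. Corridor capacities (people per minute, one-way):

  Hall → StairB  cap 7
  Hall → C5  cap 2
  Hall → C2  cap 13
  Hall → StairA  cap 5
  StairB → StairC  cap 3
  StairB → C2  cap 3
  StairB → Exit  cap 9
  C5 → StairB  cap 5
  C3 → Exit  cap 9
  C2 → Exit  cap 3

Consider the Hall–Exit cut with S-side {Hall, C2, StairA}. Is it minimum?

Given cut capacity: 7 + 2 + 3 = 12.
Augment Hall→StairB→Exit: bottleneck 7, flow now 7.
Augment Hall→C2→Exit: bottleneck 3, flow now 10.
Augment Hall→C5→StairB→Exit: bottleneck 2, flow now 12.
No augmenting path remains; maximum flow = 12.
Cut capacity 12 equals the max flow, so it is a minimum cut.

Yes — it is a minimum cut (capacity 12).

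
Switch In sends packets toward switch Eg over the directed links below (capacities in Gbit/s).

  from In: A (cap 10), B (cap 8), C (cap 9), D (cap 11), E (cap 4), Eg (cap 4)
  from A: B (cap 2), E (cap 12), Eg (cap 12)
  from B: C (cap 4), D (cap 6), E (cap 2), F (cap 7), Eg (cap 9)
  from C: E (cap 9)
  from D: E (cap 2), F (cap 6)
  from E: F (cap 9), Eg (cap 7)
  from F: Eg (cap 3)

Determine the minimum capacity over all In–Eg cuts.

Augment In→Eg: bottleneck 4, flow now 4.
Augment In→A→Eg: bottleneck 10, flow now 14.
Augment In→B→Eg: bottleneck 8, flow now 22.
Augment In→E→Eg: bottleneck 4, flow now 26.
Augment In→C→E→Eg: bottleneck 3, flow now 29.
Augment In→D→F→Eg: bottleneck 3, flow now 32.
No augmenting path remains; maximum flow = 32.
By max-flow min-cut, the minimum cut capacity equals the max flow.
In the residual graph, reachable from In: {In, C, D, E, F}.
Min-cut edges: In→A (10), In→B (8), In→Eg (4), E→Eg (7), F→Eg (3); capacity 10 + 8 + 4 + 7 + 3 = 32.

32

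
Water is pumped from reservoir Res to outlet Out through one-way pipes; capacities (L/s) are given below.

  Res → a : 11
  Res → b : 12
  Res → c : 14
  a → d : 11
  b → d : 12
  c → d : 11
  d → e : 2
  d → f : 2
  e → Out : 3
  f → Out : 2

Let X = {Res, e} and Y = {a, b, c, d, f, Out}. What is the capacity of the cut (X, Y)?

Edges leaving {Res, e}: Res→a (11), Res→b (12), Res→c (14), e→Out (3).
Cut capacity = 11 + 12 + 14 + 3 = 40.

40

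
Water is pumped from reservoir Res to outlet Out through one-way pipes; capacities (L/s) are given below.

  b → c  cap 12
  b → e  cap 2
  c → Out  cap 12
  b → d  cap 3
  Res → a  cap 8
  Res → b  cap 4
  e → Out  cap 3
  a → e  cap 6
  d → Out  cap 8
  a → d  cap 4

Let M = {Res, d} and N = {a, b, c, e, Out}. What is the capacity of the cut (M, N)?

20

Edges leaving {Res, d}: Res→a (8), Res→b (4), d→Out (8).
Cut capacity = 8 + 4 + 8 = 20.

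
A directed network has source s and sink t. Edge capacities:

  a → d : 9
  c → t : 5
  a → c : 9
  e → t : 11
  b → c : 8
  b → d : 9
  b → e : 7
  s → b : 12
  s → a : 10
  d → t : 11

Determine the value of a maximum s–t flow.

22

Augment s→a→c→t: bottleneck 5, flow now 5.
Augment s→a→d→t: bottleneck 5, flow now 10.
Augment s→b→d→t: bottleneck 6, flow now 16.
Augment s→b→e→t: bottleneck 6, flow now 22.
No augmenting path remains; maximum flow = 22.
In the residual graph, reachable from s: {s}.
Min-cut edges: s→a (10), s→b (12); capacity 10 + 12 = 22.
This cut is saturated, so no flow can exceed 22.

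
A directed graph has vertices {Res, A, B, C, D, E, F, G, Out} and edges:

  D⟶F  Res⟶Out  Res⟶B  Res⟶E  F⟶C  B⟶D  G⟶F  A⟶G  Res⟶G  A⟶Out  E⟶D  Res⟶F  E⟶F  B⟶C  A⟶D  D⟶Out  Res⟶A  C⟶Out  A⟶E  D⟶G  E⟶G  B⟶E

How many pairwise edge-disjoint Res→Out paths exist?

4

Assign every edge capacity 1; by Menger, the answer equals the max flow.
Path Res→Out (+1); total 1.
Path Res→A→Out (+1); total 2.
Path Res→B→C→Out (+1); total 3.
Path Res→E→D→Out (+1); total 4.
No residual Res→Out path; max flow = 4.
Certifying cut of size 4: {C→Out, D→Out, Res→A, Res→Out}.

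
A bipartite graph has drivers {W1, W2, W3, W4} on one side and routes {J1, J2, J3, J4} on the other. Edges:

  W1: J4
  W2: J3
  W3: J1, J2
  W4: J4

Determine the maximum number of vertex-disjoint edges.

3

Unit-capacity flow: source→left, listed edges, right→sink; max matching = max flow.
Augmenting path W1→J4 (+1); matched 1.
Augmenting path W2→J3 (+1); matched 2.
Augmenting path W3→J1 (+1); matched 3.
No augmenting path remains; maximum matching = 3.
König certificate: {W2, W3, J4} is a vertex cover of size 3 (every listed pair touches it), so no matching can be larger.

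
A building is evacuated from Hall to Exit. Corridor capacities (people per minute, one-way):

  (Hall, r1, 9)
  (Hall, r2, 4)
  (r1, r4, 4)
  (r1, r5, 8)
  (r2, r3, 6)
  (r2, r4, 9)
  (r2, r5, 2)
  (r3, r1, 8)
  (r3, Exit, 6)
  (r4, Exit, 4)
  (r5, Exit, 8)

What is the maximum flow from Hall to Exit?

Augment Hall→r1→r4→Exit: bottleneck 4, flow now 4.
Augment Hall→r1→r5→Exit: bottleneck 5, flow now 9.
Augment Hall→r2→r3→Exit: bottleneck 4, flow now 13.
No augmenting path remains; maximum flow = 13.
In the residual graph, reachable from Hall: {Hall}.
Min-cut edges: Hall→r1 (9), Hall→r2 (4); capacity 9 + 4 = 13.
This cut is saturated, so no flow can exceed 13.

13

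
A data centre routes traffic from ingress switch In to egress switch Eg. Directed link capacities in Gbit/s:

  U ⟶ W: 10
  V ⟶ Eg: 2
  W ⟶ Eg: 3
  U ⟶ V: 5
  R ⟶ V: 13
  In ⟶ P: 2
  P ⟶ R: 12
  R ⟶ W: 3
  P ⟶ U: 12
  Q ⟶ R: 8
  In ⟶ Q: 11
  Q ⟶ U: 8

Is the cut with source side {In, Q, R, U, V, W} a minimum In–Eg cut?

No — its capacity is 7, but the minimum cut has capacity 5.

Given cut capacity: 2 + 2 + 3 = 7.
Augment In→P→R→V→Eg: bottleneck 2, flow now 2.
Augment In→Q→R→W→Eg: bottleneck 3, flow now 5.
No augmenting path remains; maximum flow = 5.
In the residual graph, reachable from In: {In, P, Q, R, U, V, W}.
Min-cut edges: V→Eg (2), W→Eg (3); capacity 2 + 3 = 5.
Cut capacity 7 exceeds the max flow 5, so it is not minimum.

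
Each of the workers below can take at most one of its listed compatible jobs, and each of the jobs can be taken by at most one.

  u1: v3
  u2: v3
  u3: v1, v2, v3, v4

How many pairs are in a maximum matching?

Unit-capacity flow: source→left, listed edges, right→sink; max matching = max flow.
Augmenting path u1→v3 (+1); matched 1.
Augmenting path u3→v1 (+1); matched 2.
No augmenting path remains; maximum matching = 2.
König certificate: {u3, v3} is a vertex cover of size 2 (every listed pair touches it), so no matching can be larger.

2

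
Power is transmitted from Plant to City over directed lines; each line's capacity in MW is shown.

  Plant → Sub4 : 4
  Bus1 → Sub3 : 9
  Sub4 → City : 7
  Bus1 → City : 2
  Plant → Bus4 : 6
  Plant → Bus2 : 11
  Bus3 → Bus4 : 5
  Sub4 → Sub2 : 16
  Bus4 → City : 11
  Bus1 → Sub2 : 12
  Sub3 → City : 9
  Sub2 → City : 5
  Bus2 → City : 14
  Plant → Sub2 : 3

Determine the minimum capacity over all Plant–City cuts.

Augment Plant→Sub4→City: bottleneck 4, flow now 4.
Augment Plant→Bus2→City: bottleneck 11, flow now 15.
Augment Plant→Bus4→City: bottleneck 6, flow now 21.
Augment Plant→Sub2→City: bottleneck 3, flow now 24.
No augmenting path remains; maximum flow = 24.
By max-flow min-cut, the minimum cut capacity equals the max flow.
In the residual graph, reachable from Plant: {Plant}.
Min-cut edges: Plant→Sub4 (4), Plant→Bus2 (11), Plant→Bus4 (6), Plant→Sub2 (3); capacity 4 + 11 + 6 + 3 = 24.

24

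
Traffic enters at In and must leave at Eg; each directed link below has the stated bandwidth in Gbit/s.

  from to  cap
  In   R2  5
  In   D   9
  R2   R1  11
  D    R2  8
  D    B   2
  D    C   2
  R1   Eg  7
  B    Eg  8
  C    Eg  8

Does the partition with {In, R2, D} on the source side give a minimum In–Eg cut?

No — its capacity is 15, but the minimum cut has capacity 11.

Given cut capacity: 11 + 2 + 2 = 15.
Augment In→R2→R1→Eg: bottleneck 5, flow now 5.
Augment In→D→B→Eg: bottleneck 2, flow now 7.
Augment In→D→C→Eg: bottleneck 2, flow now 9.
Augment In→D→R2→R1→Eg: bottleneck 2, flow now 11.
No augmenting path remains; maximum flow = 11.
In the residual graph, reachable from In: {In, R2, D, R1}.
Min-cut edges: D→B (2), D→C (2), R1→Eg (7); capacity 2 + 2 + 7 = 11.
Cut capacity 15 exceeds the max flow 11, so it is not minimum.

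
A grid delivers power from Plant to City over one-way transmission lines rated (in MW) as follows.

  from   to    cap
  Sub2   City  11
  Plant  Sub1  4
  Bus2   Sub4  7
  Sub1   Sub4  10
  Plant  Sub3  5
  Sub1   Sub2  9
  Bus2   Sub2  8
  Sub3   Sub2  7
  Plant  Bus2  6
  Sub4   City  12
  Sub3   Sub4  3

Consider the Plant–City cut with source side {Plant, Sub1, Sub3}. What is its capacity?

Edges leaving {Plant, Sub1, Sub3}: Plant→Bus2 (6), Sub1→Sub2 (9), Sub1→Sub4 (10), Sub3→Sub2 (7), Sub3→Sub4 (3).
Cut capacity = 6 + 9 + 10 + 7 + 3 = 35.

35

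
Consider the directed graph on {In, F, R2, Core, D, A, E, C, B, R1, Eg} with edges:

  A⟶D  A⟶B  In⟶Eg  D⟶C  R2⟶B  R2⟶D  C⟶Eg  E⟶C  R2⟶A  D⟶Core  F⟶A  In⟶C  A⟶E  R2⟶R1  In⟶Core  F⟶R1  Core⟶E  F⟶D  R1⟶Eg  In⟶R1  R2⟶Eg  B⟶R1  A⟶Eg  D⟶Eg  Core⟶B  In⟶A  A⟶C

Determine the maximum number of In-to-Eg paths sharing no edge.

Assign every edge capacity 1; by Menger, the answer equals the max flow.
Path In→Eg (+1); total 1.
Path In→A→Eg (+1); total 2.
Path In→C→Eg (+1); total 3.
Path In→R1→Eg (+1); total 4.
No residual In→Eg path; max flow = 4.
Certifying cut of size 4: {C→Eg, In→A, In→Eg, R1→Eg}.

4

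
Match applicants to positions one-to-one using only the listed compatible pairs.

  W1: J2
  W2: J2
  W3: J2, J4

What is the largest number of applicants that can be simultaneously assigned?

Unit-capacity flow: source→left, listed edges, right→sink; max matching = max flow.
Augmenting path W1→J2 (+1); matched 1.
Augmenting path W3→J4 (+1); matched 2.
No augmenting path remains; maximum matching = 2.
König certificate: {W3, J2} is a vertex cover of size 2 (every listed pair touches it), so no matching can be larger.

2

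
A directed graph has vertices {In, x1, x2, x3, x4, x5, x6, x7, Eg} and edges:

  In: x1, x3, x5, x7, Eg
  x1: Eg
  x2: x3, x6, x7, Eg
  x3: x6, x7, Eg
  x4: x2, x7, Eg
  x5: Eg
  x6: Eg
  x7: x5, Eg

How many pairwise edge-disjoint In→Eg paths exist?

5

Assign every edge capacity 1; by Menger, the answer equals the max flow.
Path In→Eg (+1); total 1.
Path In→x1→Eg (+1); total 2.
Path In→x3→Eg (+1); total 3.
Path In→x5→Eg (+1); total 4.
Path In→x7→Eg (+1); total 5.
No residual In→Eg path; max flow = 5.
Certifying cut of size 5: {In→Eg, In→x1, In→x3, In→x5, In→x7}.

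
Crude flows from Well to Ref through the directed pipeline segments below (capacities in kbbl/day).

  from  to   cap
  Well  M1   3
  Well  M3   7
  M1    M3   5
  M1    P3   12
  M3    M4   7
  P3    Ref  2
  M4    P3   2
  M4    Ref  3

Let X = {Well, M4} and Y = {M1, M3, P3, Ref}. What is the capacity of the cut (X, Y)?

15

Edges leaving {Well, M4}: Well→M1 (3), Well→M3 (7), M4→P3 (2), M4→Ref (3).
Cut capacity = 3 + 7 + 2 + 3 = 15.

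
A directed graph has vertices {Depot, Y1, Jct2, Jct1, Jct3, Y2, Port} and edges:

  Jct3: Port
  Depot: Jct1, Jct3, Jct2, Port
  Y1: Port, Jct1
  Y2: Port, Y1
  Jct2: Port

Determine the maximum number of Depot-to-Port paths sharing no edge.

3

Assign every edge capacity 1; by Menger, the answer equals the max flow.
Path Depot→Port (+1); total 1.
Path Depot→Jct2→Port (+1); total 2.
Path Depot→Jct3→Port (+1); total 3.
No residual Depot→Port path; max flow = 3.
Certifying cut of size 3: {Depot→Jct2, Depot→Jct3, Depot→Port}.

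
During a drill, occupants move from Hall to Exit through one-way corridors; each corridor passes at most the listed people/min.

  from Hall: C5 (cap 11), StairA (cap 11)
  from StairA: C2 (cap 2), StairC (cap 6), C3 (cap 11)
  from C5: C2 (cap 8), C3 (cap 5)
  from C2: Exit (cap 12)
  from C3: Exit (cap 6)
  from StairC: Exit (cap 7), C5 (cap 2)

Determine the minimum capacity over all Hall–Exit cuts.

Augment Hall→StairA→C2→Exit: bottleneck 2, flow now 2.
Augment Hall→StairA→C3→Exit: bottleneck 6, flow now 8.
Augment Hall→StairA→StairC→Exit: bottleneck 3, flow now 11.
Augment Hall→C5→C2→Exit: bottleneck 8, flow now 19.
Augment Hall→C5→C3→StairA→StairC→Exit: bottleneck 3, flow now 22. (uses reverse residual edge)
No augmenting path remains; maximum flow = 22.
By max-flow min-cut, the minimum cut capacity equals the max flow.
In the residual graph, reachable from Hall: {Hall}.
Min-cut edges: Hall→StairA (11), Hall→C5 (11); capacity 11 + 11 = 22.

22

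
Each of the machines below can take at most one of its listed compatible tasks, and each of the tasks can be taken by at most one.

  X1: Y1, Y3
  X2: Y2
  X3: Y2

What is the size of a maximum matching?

2

Unit-capacity flow: source→left, listed edges, right→sink; max matching = max flow.
Augmenting path X1→Y1 (+1); matched 1.
Augmenting path X2→Y2 (+1); matched 2.
No augmenting path remains; maximum matching = 2.
König certificate: {X1, Y2} is a vertex cover of size 2 (every listed pair touches it), so no matching can be larger.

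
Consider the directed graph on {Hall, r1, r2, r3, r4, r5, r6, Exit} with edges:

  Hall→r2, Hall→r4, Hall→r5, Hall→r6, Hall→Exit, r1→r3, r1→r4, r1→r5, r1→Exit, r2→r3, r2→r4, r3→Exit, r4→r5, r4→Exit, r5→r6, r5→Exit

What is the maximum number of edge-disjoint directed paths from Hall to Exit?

Assign every edge capacity 1; by Menger, the answer equals the max flow.
Path Hall→Exit (+1); total 1.
Path Hall→r4→Exit (+1); total 2.
Path Hall→r5→Exit (+1); total 3.
Path Hall→r2→r3→Exit (+1); total 4.
No residual Hall→Exit path; max flow = 4.
Certifying cut of size 4: {Hall→Exit, Hall→r2, Hall→r4, Hall→r5}.

4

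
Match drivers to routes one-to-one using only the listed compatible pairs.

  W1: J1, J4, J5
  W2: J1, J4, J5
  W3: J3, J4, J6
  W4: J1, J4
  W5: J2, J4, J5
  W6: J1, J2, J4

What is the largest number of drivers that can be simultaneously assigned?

5

Unit-capacity flow: source→left, listed edges, right→sink; max matching = max flow.
Augmenting path W1→J1 (+1); matched 1.
Augmenting path W2→J4 (+1); matched 2.
Augmenting path W3→J3 (+1); matched 3.
Augmenting path W5→J2 (+1); matched 4.
Augmenting path W4→J1→W1→J5 (+1); matched 5.
No augmenting path remains; maximum matching = 5.
König certificate: {W3, J1, J2, J4, J5} is a vertex cover of size 5 (every listed pair touches it), so no matching can be larger.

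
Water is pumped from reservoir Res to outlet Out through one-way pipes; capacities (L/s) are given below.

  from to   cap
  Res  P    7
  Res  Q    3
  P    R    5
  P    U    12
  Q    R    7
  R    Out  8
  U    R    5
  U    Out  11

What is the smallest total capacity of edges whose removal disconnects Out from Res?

10

Augment Res→P→R→Out: bottleneck 5, flow now 5.
Augment Res→P→U→Out: bottleneck 2, flow now 7.
Augment Res→Q→R→Out: bottleneck 3, flow now 10.
No augmenting path remains; maximum flow = 10.
By max-flow min-cut, the minimum cut capacity equals the max flow.
In the residual graph, reachable from Res: {Res}.
Min-cut edges: Res→P (7), Res→Q (3); capacity 7 + 3 = 10.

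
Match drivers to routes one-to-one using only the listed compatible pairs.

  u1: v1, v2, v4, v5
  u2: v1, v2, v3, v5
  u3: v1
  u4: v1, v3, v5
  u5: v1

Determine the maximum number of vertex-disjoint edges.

Unit-capacity flow: source→left, listed edges, right→sink; max matching = max flow.
Augmenting path u1→v1 (+1); matched 1.
Augmenting path u2→v2 (+1); matched 2.
Augmenting path u4→v3 (+1); matched 3.
Augmenting path u3→v1→u1→v4 (+1); matched 4.
No augmenting path remains; maximum matching = 4.
König certificate: {u1, u2, u4, v1} is a vertex cover of size 4 (every listed pair touches it), so no matching can be larger.

4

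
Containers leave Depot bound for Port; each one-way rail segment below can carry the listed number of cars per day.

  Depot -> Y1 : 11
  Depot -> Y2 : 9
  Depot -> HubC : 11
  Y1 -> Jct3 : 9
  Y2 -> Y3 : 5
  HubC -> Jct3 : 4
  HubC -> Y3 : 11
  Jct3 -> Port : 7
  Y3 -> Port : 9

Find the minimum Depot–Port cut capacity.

16

Augment Depot→Y1→Jct3→Port: bottleneck 7, flow now 7.
Augment Depot→Y2→Y3→Port: bottleneck 5, flow now 12.
Augment Depot→HubC→Y3→Port: bottleneck 4, flow now 16.
No augmenting path remains; maximum flow = 16.
By max-flow min-cut, the minimum cut capacity equals the max flow.
In the residual graph, reachable from Depot: {Depot, Y1, Y2, HubC, Jct3, Y3}.
Min-cut edges: Jct3→Port (7), Y3→Port (9); capacity 7 + 9 = 16.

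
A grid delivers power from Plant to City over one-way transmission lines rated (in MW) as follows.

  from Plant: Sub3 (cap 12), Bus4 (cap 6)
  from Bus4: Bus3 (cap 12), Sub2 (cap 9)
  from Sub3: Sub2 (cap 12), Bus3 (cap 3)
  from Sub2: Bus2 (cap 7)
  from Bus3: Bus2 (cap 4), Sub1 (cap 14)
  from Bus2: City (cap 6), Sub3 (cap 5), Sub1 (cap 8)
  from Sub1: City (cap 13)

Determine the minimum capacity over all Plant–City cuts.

16

Augment Plant→Bus4→Sub2→Bus2→City: bottleneck 6, flow now 6.
Augment Plant→Sub3→Bus3→Sub1→City: bottleneck 3, flow now 9.
Augment Plant→Sub3→Sub2→Bus2→Sub1→City: bottleneck 1, flow now 10.
Augment Plant→Sub3→Sub2→Bus4→Bus3→Sub1→City: bottleneck 6, flow now 16. (uses reverse residual edge)
No augmenting path remains; maximum flow = 16.
By max-flow min-cut, the minimum cut capacity equals the max flow.
In the residual graph, reachable from Plant: {Plant, Sub3, Sub2}.
Min-cut edges: Plant→Bus4 (6), Sub3→Bus3 (3), Sub2→Bus2 (7); capacity 6 + 3 + 7 = 16.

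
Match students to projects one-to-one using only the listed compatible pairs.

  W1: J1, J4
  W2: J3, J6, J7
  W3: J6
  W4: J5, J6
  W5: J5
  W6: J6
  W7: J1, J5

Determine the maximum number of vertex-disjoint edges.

Unit-capacity flow: source→left, listed edges, right→sink; max matching = max flow.
Augmenting path W1→J1 (+1); matched 1.
Augmenting path W2→J3 (+1); matched 2.
Augmenting path W3→J6 (+1); matched 3.
Augmenting path W4→J5 (+1); matched 4.
Augmenting path W7→J1→W1→J4 (+1); matched 5.
No augmenting path remains; maximum matching = 5.
König certificate: {W1, W2, W7, J5, J6} is a vertex cover of size 5 (every listed pair touches it), so no matching can be larger.

5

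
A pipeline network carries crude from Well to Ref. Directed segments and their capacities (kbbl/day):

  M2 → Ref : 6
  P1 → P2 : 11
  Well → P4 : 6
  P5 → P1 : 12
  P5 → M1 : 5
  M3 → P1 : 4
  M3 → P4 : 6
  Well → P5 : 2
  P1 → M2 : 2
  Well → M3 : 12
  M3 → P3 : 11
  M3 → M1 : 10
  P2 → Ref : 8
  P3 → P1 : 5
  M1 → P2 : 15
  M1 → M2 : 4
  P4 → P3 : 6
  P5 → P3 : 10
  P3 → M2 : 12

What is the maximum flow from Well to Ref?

Augment Well→M3→M1→M2→Ref: bottleneck 4, flow now 4.
Augment Well→M3→M1→P2→Ref: bottleneck 6, flow now 10.
Augment Well→M3→P3→M2→Ref: bottleneck 2, flow now 12.
Augment Well→P5→M1→P2→Ref: bottleneck 2, flow now 14.
No augmenting path remains; maximum flow = 14.
In the residual graph, reachable from Well: {Well, M3, P5, P4, M1, P3, P1, M2, P2}.
Min-cut edges: M2→Ref (6), P2→Ref (8); capacity 6 + 8 = 14.
This cut is saturated, so no flow can exceed 14.

14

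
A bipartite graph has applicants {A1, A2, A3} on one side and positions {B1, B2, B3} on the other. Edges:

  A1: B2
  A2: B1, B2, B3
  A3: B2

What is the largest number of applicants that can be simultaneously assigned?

Unit-capacity flow: source→left, listed edges, right→sink; max matching = max flow.
Augmenting path A1→B2 (+1); matched 1.
Augmenting path A2→B1 (+1); matched 2.
No augmenting path remains; maximum matching = 2.
König certificate: {A2, B2} is a vertex cover of size 2 (every listed pair touches it), so no matching can be larger.

2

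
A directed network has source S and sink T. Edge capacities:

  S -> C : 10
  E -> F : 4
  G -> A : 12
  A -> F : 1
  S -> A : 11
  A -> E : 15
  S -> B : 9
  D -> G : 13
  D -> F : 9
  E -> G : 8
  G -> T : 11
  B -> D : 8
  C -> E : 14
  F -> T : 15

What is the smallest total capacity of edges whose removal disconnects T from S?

Augment S→A→F→T: bottleneck 1, flow now 1.
Augment S→A→E→F→T: bottleneck 4, flow now 5.
Augment S→A→E→G→T: bottleneck 6, flow now 11.
Augment S→B→D→F→T: bottleneck 8, flow now 19.
Augment S→C→E→G→T: bottleneck 2, flow now 21.
No augmenting path remains; maximum flow = 21.
By max-flow min-cut, the minimum cut capacity equals the max flow.
In the residual graph, reachable from S: {S, A, B, C, E}.
Min-cut edges: A→F (1), B→D (8), E→F (4), E→G (8); capacity 1 + 8 + 4 + 8 = 21.

21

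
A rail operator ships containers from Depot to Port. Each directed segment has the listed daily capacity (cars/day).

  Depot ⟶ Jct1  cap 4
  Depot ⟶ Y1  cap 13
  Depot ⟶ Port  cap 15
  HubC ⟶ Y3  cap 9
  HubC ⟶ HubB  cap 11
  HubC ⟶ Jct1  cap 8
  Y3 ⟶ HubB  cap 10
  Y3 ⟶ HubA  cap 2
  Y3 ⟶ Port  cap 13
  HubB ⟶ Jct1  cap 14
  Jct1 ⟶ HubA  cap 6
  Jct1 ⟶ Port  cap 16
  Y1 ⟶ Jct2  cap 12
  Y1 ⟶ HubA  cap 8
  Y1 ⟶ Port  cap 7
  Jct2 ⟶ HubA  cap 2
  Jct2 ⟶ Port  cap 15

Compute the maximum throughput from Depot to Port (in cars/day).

Augment Depot→Port: bottleneck 15, flow now 15.
Augment Depot→Jct1→Port: bottleneck 4, flow now 19.
Augment Depot→Y1→Port: bottleneck 7, flow now 26.
Augment Depot→Y1→Jct2→Port: bottleneck 6, flow now 32.
No augmenting path remains; maximum flow = 32.
In the residual graph, reachable from Depot: {Depot}.
Min-cut edges: Depot→Jct1 (4), Depot→Y1 (13), Depot→Port (15); capacity 4 + 13 + 15 = 32.
This cut is saturated, so no flow can exceed 32.

32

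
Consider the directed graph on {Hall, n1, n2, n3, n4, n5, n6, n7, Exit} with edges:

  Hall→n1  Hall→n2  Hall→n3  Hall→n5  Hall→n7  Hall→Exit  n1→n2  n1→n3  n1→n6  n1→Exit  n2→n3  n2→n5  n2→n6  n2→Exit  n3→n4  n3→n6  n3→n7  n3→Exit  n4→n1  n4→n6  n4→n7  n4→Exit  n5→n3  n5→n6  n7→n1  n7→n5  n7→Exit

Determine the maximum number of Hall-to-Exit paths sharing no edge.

6

Assign every edge capacity 1; by Menger, the answer equals the max flow.
Path Hall→Exit (+1); total 1.
Path Hall→n1→Exit (+1); total 2.
Path Hall→n2→Exit (+1); total 3.
Path Hall→n3→Exit (+1); total 4.
Path Hall→n7→Exit (+1); total 5.
Path Hall→n5→n3→n4→Exit (+1); total 6.
No residual Hall→Exit path; max flow = 6.
Certifying cut of size 6: {Hall→Exit, Hall→n1, Hall→n2, Hall→n3, Hall→n5, Hall→n7}.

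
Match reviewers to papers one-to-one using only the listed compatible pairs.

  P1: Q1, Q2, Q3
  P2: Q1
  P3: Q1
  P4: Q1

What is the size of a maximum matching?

2

Unit-capacity flow: source→left, listed edges, right→sink; max matching = max flow.
Augmenting path P1→Q1 (+1); matched 1.
Augmenting path P2→Q1→P1→Q2 (+1); matched 2.
No augmenting path remains; maximum matching = 2.
König certificate: {P1, Q1} is a vertex cover of size 2 (every listed pair touches it), so no matching can be larger.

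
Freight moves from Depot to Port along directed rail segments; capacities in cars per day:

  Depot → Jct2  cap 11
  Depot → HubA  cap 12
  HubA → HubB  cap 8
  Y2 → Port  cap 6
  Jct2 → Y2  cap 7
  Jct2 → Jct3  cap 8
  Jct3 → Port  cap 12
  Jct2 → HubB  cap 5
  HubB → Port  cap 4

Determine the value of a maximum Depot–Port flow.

Augment Depot→Jct2→Jct3→Port: bottleneck 8, flow now 8.
Augment Depot→Jct2→HubB→Port: bottleneck 3, flow now 11.
Augment Depot→HubA→HubB→Port: bottleneck 1, flow now 12.
Augment Depot→HubA→HubB→Jct2→Y2→Port: bottleneck 3, flow now 15. (uses reverse residual edge)
No augmenting path remains; maximum flow = 15.
In the residual graph, reachable from Depot: {Depot, HubA, HubB}.
Min-cut edges: Depot→Jct2 (11), HubB→Port (4); capacity 11 + 4 = 15.
This cut is saturated, so no flow can exceed 15.

15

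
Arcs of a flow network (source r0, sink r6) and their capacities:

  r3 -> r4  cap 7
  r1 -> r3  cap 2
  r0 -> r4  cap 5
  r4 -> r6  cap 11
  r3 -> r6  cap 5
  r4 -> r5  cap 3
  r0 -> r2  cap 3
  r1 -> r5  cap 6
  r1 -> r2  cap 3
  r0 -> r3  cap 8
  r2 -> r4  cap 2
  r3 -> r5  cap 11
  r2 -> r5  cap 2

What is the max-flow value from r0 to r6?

Augment r0→r3→r6: bottleneck 5, flow now 5.
Augment r0→r4→r6: bottleneck 5, flow now 10.
Augment r0→r2→r4→r6: bottleneck 2, flow now 12.
Augment r0→r3→r4→r6: bottleneck 3, flow now 15.
No augmenting path remains; maximum flow = 15.
In the residual graph, reachable from r0: {r0, r2, r5}.
Min-cut edges: r0→r3 (8), r0→r4 (5), r2→r4 (2); capacity 8 + 5 + 2 = 15.
This cut is saturated, so no flow can exceed 15.

15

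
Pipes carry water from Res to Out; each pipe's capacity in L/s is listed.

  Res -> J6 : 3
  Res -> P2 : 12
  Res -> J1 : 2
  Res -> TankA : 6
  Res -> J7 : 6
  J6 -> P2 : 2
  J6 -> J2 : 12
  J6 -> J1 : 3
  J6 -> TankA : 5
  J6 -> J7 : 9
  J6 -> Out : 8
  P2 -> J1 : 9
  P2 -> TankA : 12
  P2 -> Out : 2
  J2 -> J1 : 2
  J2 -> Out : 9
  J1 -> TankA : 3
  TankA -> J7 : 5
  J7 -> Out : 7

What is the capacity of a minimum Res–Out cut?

Augment Res→J6→Out: bottleneck 3, flow now 3.
Augment Res→P2→Out: bottleneck 2, flow now 5.
Augment Res→J7→Out: bottleneck 6, flow now 11.
Augment Res→TankA→J7→Out: bottleneck 1, flow now 12.
No augmenting path remains; maximum flow = 12.
By max-flow min-cut, the minimum cut capacity equals the max flow.
In the residual graph, reachable from Res: {Res, P2, J1, TankA, J7}.
Min-cut edges: Res→J6 (3), P2→Out (2), J7→Out (7); capacity 3 + 2 + 7 = 12.

12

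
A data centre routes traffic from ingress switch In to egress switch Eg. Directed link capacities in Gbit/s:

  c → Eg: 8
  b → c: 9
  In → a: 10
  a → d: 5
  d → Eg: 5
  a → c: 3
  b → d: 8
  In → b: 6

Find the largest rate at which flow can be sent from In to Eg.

13

Augment In→a→c→Eg: bottleneck 3, flow now 3.
Augment In→a→d→Eg: bottleneck 5, flow now 8.
Augment In→b→c→Eg: bottleneck 5, flow now 13.
No augmenting path remains; maximum flow = 13.
In the residual graph, reachable from In: {In, a, b, c, d}.
Min-cut edges: c→Eg (8), d→Eg (5); capacity 8 + 5 = 13.
This cut is saturated, so no flow can exceed 13.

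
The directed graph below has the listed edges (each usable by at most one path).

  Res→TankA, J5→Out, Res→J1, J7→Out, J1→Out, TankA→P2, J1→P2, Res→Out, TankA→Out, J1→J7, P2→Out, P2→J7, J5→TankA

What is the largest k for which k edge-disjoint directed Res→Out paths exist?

3

Assign every edge capacity 1; by Menger, the answer equals the max flow.
Path Res→Out (+1); total 1.
Path Res→J1→Out (+1); total 2.
Path Res→TankA→Out (+1); total 3.
No residual Res→Out path; max flow = 3.
Certifying cut of size 3: {Res→J1, Res→Out, Res→TankA}.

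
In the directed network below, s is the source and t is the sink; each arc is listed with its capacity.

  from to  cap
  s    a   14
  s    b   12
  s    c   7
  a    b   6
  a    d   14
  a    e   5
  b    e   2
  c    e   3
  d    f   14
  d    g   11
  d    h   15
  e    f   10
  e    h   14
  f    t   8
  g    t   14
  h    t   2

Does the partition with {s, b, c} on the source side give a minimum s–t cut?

Given cut capacity: 14 + 2 + 3 = 19.
Augment s→a→d→f→t: bottleneck 8, flow now 8.
Augment s→a→d→g→t: bottleneck 6, flow now 14.
Augment s→b→e→h→t: bottleneck 2, flow now 16.
Augment s→c→e→f→d→g→t: bottleneck 3, flow now 19. (uses reverse residual edge)
No augmenting path remains; maximum flow = 19.
Cut capacity 19 equals the max flow, so it is a minimum cut.

Yes — it is a minimum cut (capacity 19).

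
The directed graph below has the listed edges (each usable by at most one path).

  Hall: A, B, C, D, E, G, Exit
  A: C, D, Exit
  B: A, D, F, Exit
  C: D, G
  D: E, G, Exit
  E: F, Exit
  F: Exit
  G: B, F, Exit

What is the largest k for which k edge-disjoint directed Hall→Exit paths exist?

7

Assign every edge capacity 1; by Menger, the answer equals the max flow.
Path Hall→Exit (+1); total 1.
Path Hall→A→Exit (+1); total 2.
Path Hall→B→Exit (+1); total 3.
Path Hall→D→Exit (+1); total 4.
Path Hall→E→Exit (+1); total 5.
Path Hall→G→Exit (+1); total 6.
Path Hall→C→G→F→Exit (+1); total 7.
No residual Hall→Exit path; max flow = 7.
Certifying cut of size 7: {Hall→A, Hall→B, Hall→C, Hall→D, Hall→E, Hall→Exit, Hall→G}.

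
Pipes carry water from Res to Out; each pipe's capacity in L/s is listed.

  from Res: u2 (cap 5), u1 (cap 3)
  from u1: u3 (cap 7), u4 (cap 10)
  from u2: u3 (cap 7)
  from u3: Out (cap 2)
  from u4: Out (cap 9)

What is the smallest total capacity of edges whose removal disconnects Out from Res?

5

Augment Res→u1→u3→Out: bottleneck 2, flow now 2.
Augment Res→u1→u4→Out: bottleneck 1, flow now 3.
Augment Res→u2→u3→u1→u4→Out: bottleneck 2, flow now 5. (uses reverse residual edge)
No augmenting path remains; maximum flow = 5.
By max-flow min-cut, the minimum cut capacity equals the max flow.
In the residual graph, reachable from Res: {Res, u2, u3}.
Min-cut edges: Res→u1 (3), u3→Out (2); capacity 3 + 2 = 5.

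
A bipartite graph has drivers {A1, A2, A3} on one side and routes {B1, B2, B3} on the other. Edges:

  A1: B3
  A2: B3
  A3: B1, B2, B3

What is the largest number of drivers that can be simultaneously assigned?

2

Unit-capacity flow: source→left, listed edges, right→sink; max matching = max flow.
Augmenting path A1→B3 (+1); matched 1.
Augmenting path A3→B1 (+1); matched 2.
No augmenting path remains; maximum matching = 2.
König certificate: {A3, B3} is a vertex cover of size 2 (every listed pair touches it), so no matching can be larger.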